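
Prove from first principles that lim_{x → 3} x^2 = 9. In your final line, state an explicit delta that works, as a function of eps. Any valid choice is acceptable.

Suppose eps > 0. We seek delta > 0 with 0 < |x − 3| < delta ⇒ |x^2 − 9| < eps.
Factor: x^2 − 9 = (x − 3)(x + 3), so |x^2 − 9| = |x − 3|·|x + 3|.
Impose delta ≤ 1 so that |x| < 4; then |x + 3| ≤ 7.
Hence |x^2 − 9| ≤ 7|x − 3|, which is < eps once |x − 3| < eps/7.
Take delta = min(1, eps/7). If 0 < |x − 3| < delta then both bounds hold and |x^2 − 9| ≤ 7|x − 3| < 7·(eps/7) = eps.

delta = min(1, eps/7)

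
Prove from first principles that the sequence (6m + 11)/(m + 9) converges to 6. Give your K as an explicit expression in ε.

K = 43/ε

Suppose ε > 0. For m ≥ 1, |(6m + 11)/(m + 9) − 6| = |-43|/((m + 9)) = 43/((m + 9)).
Since m + 9 ≥ m for m ≥ 1, this is ≤ 43/(m) = 43/m.
So |(6m + 11)/(m + 9) − 6| < ε whenever m > 43/ε.
Take K = 43/ε. If m > K then |(6m + 11)/(m + 9) − 6| ≤ 43/m < ε.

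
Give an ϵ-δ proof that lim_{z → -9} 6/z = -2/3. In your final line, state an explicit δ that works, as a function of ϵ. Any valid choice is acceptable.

Let ϵ > 0. We seek δ > 0 such that 0 < |z + 9| < δ implies |6/z + 2/3| < ϵ.
|6/z + 2/3| = 6·|-9 − z|/(9·|z|) = 6|z + 9|/(9|z|).
Require δ ≤ 9/2 so that |z| > 9 − 9/2 = 9/2, hence 9|z| > 81/2.
Then |6/z + 2/3| < 6|z + 9|/(81/2), which is < ϵ when |z + 9| < (27/4)ϵ.
Take δ = min(9/2, (27/4)ϵ). Then 0 < |z + 9| < δ gives both |z + 9| < 9/2 and |z + 9| < (27/4)ϵ, so |6/z + 2/3| < ϵ.

δ = min(9/2, (27/4)ϵ)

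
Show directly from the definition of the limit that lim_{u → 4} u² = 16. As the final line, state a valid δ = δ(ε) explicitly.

Let ε > 0. We seek δ > 0 with 0 < |u − 4| < δ ⇒ |u² − 16| < ε.
Factor: u² − 16 = (u − 4)(u + 4), so |u² − 16| = |u − 4|·|u + 4|.
Restrict δ ≤ 2. Then |u − 4| < 2 gives |u| < 6, so by the triangle inequality |u + 4| ≤ 6 + 4 = 10.
Hence |u² − 16| ≤ 10|u − 4|, which is < ε once |u − 4| < ε/10.
Take δ = min(2, ε/10). If 0 < |u − 4| < δ then both bounds hold and |u² − 16| ≤ 10|u − 4| < 10·(ε/10) = ε.

δ = min(2, ε/10)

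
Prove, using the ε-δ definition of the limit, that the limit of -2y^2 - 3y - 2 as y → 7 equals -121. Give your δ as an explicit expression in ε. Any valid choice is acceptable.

Fix ε > 0. We want δ > 0 such that 0 < |y − 7| < δ implies |(-2y^2 - 3y - 2) + 121| < ε.
(-2y^2 - 3y - 2) + 121 = -2y^2 - 3y + 119 = (y − 7)(-2y - 17).
So |(-2y^2 - 3y - 2) + 121| = |y − 7|·|-2y - 17|.
Assume first that |y − 7| < 1, so |y| < 8. Then |-2y - 17| ≤ 2·8 + 17 = 33.
Hence |(-2y^2 - 3y - 2) + 121| ≤ 33|y − 7| < ε provided |y − 7| < ε/33.
Choosing δ = min(1, ε/33) ensures both conditions, hence |(-2y^2 - 3y - 2) + 121| < ε.

δ = min(1, ε/33)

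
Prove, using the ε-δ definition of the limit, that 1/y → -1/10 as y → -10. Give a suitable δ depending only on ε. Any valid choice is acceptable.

Fix ε > 0. We seek δ > 0 such that 0 < |y + 10| < δ implies |1/y + 1/10| < ε.
|1/y + 1/10| = |-10 − y|/(10·|y|) = |y + 10|/(10|y|).
Restrict δ ≤ 5. Then |y + 10| < 5 gives |y| > 5, so 10|y| > 50.
Then |1/y + 1/10| < |y + 10|/50, which is < ε when |y + 10| < 50ε.
Take δ = min(5, 50ε). Then 0 < |y + 10| < δ gives both |y + 10| < 5 and |y + 10| < 50ε, so |1/y + 1/10| < ε.

δ = min(5, 50ε)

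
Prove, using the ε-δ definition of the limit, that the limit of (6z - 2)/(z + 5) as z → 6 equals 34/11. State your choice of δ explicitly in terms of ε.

δ = min(11/2, (121/64)ε)

Let ε > 0. We want δ > 0 with 0 < |z − 6| < δ ⇒ |(6z - 2)/(z + 5) − (34/11)| < ε.
Combining over a common denominator, (6z - 2)/(z + 5) − (34/11) = [(6z - 2)·11 − 34·(z + 5)] / [11·(z + 5)] = 32(z − 6) / (11(z + 5)).
So |(6z - 2)/(z + 5) − (34/11)| = 32|z − 6| / (11·|z + 5|).
Restrict δ ≤ 11/2. Then |z − 6| < 11/2 gives |z + 5| = |(z − 6) + 11| ≥ 11 − 11/2 = 11/2.
Hence |(6z - 2)/(z + 5) − (34/11)| < 32|z − 6|/(11·(11/2)) = (64/121)|z − 6|, which is < ε once |z − 6| < (121/64)ε.
Take δ = min(11/2, (121/64)ε). Then 0 < |z − 6| < δ forces both bounds, so |(6z - 2)/(z + 5) − (34/11)| < ε.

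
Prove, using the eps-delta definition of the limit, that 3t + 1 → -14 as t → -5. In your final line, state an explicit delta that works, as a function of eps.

delta = eps/3

Fix eps > 0. We need delta > 0 so that 0 < |t + 5| < delta implies |(3t + 1) + 14| < eps.
|(3t + 1) + 14| = |3t + 15| = 3|t + 5|.
So 3|t + 5| < eps exactly when |t + 5| < eps/3.
Take delta = eps/3. If 0 < |t + 5| < delta then |(3t + 1) + 14| = 3|t + 5| < 3·(eps/3) = eps.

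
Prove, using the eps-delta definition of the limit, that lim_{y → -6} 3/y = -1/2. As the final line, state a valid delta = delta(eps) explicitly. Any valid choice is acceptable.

delta = min(3, 6eps)

Fix eps > 0. We seek delta > 0 such that 0 < |y + 6| < delta implies |3/y + 1/2| < eps.
|3/y + 1/2| = 3·|-6 − y|/(6·|y|) = 3|y + 6|/(6|y|).
Require delta ≤ 3 so that |y| > 6 − 3 = 3, hence 6|y| > 18.
Then |3/y + 1/2| < 3|y + 6|/18, which is < eps when |y + 6| < 6eps.
Take delta = min(3, 6eps). Then 0 < |y + 6| < delta gives both |y + 6| < 3 and |y + 6| < 6eps, so |3/y + 1/2| < eps.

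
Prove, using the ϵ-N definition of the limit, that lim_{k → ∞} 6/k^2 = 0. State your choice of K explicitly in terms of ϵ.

K = (6/ϵ)^{1/2}

Suppose ϵ > 0. For k ≥ 1, |6/k^2 − 0| = 6/k^2.
6/k^2 < ϵ ⇔ k^2 > 6/ϵ ⇔ k > (6/ϵ)^{1/2}.
Take K = (6/ϵ)^{1/2}. Then k > K implies 6/k^2 < ϵ.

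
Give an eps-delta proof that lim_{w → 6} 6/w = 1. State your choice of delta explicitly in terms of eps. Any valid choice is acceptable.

Let eps > 0. We seek delta > 0 such that 0 < |w − 6| < delta implies |6/w − 1| < eps.
|6/w − 1| = 6·|6 − w|/(6·|w|) = 6|w − 6|/(6|w|).
Restrict delta ≤ 3. Then |w − 6| < 3 gives |w| > 3, so 6|w| > 18.
Then |6/w − 1| < 6|w − 6|/18, which is < eps when |w − 6| < 3eps.
Take delta = min(3, 3eps). Then 0 < |w − 6| < delta gives both |w − 6| < 3 and |w − 6| < 3eps, so |6/w − 1| < eps.

delta = min(3, 3eps)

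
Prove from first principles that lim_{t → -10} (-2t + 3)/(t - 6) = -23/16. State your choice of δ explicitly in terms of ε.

Fix ε > 0. We want δ > 0 with 0 < |t + 10| < δ ⇒ |(-2t + 3)/(t - 6) + 23/16| < ε.
Combining over a common denominator, (-2t + 3)/(t - 6) + 23/16 = [(-2t + 3)·(-16) − 23·(t - 6)] / [(-16)·(t - 6)] = 9(t + 10) / ((-16)(t - 6)).
So |(-2t + 3)/(t - 6) + 23/16| = 9|t + 10| / (16·|t − 6|).
Require δ ≤ 8, so |t − 6| ≥ |-16| − |t + 10| > 16 − 8 = 8.
Hence |(-2t + 3)/(t - 6) + 23/16| < 9|t + 10|/(16·8) = (9/128)|t + 10|, which is < ε once |t + 10| < (128/9)ε.
Take δ = min(8, (128/9)ε). Then 0 < |t + 10| < δ forces both bounds, so |(-2t + 3)/(t - 6) + 23/16| < ε.

δ = min(8, (128/9)ε)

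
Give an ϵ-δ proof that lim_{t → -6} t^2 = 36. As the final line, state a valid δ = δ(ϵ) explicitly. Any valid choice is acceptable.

δ = min(2, ϵ/14)

Let ϵ > 0. We seek δ > 0 with 0 < |t + 6| < δ ⇒ |t^2 − 36| < ϵ.
Factor: t^2 − 36 = (t + 6)(t - 6), so |t^2 − 36| = |t + 6|·|t - 6|.
Impose δ ≤ 2 so that |t| < 8; then |t - 6| ≤ 14.
Hence |t^2 − 36| ≤ 14|t + 6|, which is < ϵ once |t + 6| < ϵ/14.
Take δ = min(2, ϵ/14). If 0 < |t + 6| < δ then both bounds hold and |t^2 − 36| ≤ 14|t + 6| < 14·(ϵ/14) = ϵ.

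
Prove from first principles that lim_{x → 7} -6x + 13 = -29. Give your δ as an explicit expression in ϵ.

Suppose ϵ > 0. We need δ > 0 so that 0 < |x − 7| < δ implies |(-6x + 13) + 29| < ϵ.
|(-6x + 13) + 29| = |-6x + 42| = 6|x − 7|.
So 6|x − 7| < ϵ exactly when |x − 7| < ϵ/6.
Take δ = ϵ/6. If 0 < |x − 7| < δ then |(-6x + 13) + 29| = 6|x − 7| < 6·(ϵ/6) = ϵ.

δ = ϵ/6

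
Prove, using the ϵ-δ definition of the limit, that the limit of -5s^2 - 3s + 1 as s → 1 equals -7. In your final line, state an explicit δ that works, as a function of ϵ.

δ = min(1, ϵ/18)

Fix ϵ > 0. We want δ > 0 such that 0 < |s − 1| < δ implies |(-5s^2 - 3s + 1) + 7| < ϵ.
(-5s^2 - 3s + 1) + 7 = -5s^2 - 3s + 8 = (s − 1)(-5s - 8).
So |(-5s^2 - 3s + 1) + 7| = |s − 1|·|-5s - 8|.
Assume first that |s − 1| < 1, so |s| < 2. Then |-5s - 8| ≤ 5·2 + 8 = 18.
Hence |(-5s^2 - 3s + 1) + 7| ≤ 18|s − 1| < ϵ provided |s − 1| < ϵ/18.
Choosing δ = min(1, ϵ/18) ensures both conditions, hence |(-5s^2 - 3s + 1) + 7| < ϵ.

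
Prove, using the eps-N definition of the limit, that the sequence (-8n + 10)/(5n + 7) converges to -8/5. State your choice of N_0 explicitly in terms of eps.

N_0 = (106/25)/eps

Let eps > 0. For n ≥ 1, |(-8n + 10)/(5n + 7) + 8/5| = |106|/(5(5n + 7)) = 106/(5(5n + 7)).
Since 5n + 7 ≥ 5n for n ≥ 1, this is ≤ 106/(5·5n) = (106/25)/n.
So |(-8n + 10)/(5n + 7) + 8/5| < eps whenever n > (106/25)/eps.
Take N_0 = (106/25)/eps. If n > N_0 then |(-8n + 10)/(5n + 7) + 8/5| ≤ (106/25)/n < eps.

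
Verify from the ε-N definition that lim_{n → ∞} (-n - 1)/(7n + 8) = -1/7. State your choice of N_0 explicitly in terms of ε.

N_0 = (1/49)/ε

Fix ε > 0. For n ≥ 1, |(-n - 1)/(7n + 8) + 1/7| = |1|/(7(7n + 8)) = 1/(7(7n + 8)).
Since 7n + 8 ≥ 7n for n ≥ 1, this is ≤ 1/(7·7n) = (1/49)/n.
So |(-n - 1)/(7n + 8) + 1/7| < ε whenever n > (1/49)/ε.
Take N_0 = (1/49)/ε. If n > N_0 then |(-n - 1)/(7n + 8) + 1/7| ≤ (1/49)/n < ε.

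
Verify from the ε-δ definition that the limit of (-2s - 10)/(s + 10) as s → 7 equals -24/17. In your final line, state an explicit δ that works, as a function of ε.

δ = min(17/2, (289/20)ε)

Suppose ε > 0. We want δ > 0 with 0 < |s − 7| < δ ⇒ |(-2s - 10)/(s + 10) + 24/17| < ε.
Combining over a common denominator, (-2s - 10)/(s + 10) + 24/17 = [(-2s - 10)·17 − (-24)·(s + 10)] / [17·(s + 10)] = -10(s − 7) / (17(s + 10)).
So |(-2s - 10)/(s + 10) + 24/17| = 10|s − 7| / (17·|s + 10|).
Restrict δ ≤ 17/2. Then |s − 7| < 17/2 gives |s + 10| = |(s − 7) + 17| ≥ 17 − 17/2 = 17/2.
Hence |(-2s - 10)/(s + 10) + 24/17| < 10|s − 7|/(17·(17/2)) = (20/289)|s − 7|, which is < ε once |s − 7| < (289/20)ε.
Take δ = min(17/2, (289/20)ε). Then 0 < |s − 7| < δ forces both bounds, so |(-2s - 10)/(s + 10) + 24/17| < ε.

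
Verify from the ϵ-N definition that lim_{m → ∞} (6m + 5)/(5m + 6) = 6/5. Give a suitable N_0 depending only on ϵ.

Let ϵ > 0. For m ≥ 1, |(6m + 5)/(5m + 6) − (6/5)| = |-11|/(5(5m + 6)) = 11/(5(5m + 6)).
Since 5m + 6 ≥ 5m for m ≥ 1, this is ≤ 11/(5·5m) = (11/25)/m.
So |(6m + 5)/(5m + 6) − (6/5)| < ϵ whenever m > (11/25)/ϵ.
Take N_0 = (11/25)/ϵ. If m > N_0 then |(6m + 5)/(5m + 6) − (6/5)| ≤ (11/25)/m < ϵ.

N_0 = (11/25)/ϵ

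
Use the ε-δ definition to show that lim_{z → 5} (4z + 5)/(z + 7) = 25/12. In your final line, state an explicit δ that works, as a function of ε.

δ = min(6, (72/23)ε)

Fix ε > 0. We want δ > 0 with 0 < |z − 5| < δ ⇒ |(4z + 5)/(z + 7) − (25/12)| < ε.
Combining over a common denominator, (4z + 5)/(z + 7) − (25/12) = [(4z + 5)·12 − 25·(z + 7)] / [12·(z + 7)] = 23(z − 5) / (12(z + 7)).
So |(4z + 5)/(z + 7) − (25/12)| = 23|z − 5| / (12·|z + 7|).
Require δ ≤ 6, so |z + 7| ≥ |12| − |z − 5| > 12 − 6 = 6.
Hence |(4z + 5)/(z + 7) − (25/12)| < 23|z − 5|/(12·6) = (23/72)|z − 5|, which is < ε once |z − 5| < (72/23)ε.
Take δ = min(6, (72/23)ε). Then 0 < |z − 5| < δ forces both bounds, so |(4z + 5)/(z + 7) − (25/12)| < ε.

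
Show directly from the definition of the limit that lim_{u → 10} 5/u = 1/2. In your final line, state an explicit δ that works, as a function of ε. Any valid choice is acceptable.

δ = min(5, 10ε)

Let ε > 0 be given. We seek δ > 0 such that 0 < |u − 10| < δ implies |5/u − (1/2)| < ε.
|5/u − (1/2)| = 5·|10 − u|/(10·|u|) = 5|u − 10|/(10|u|).
Require δ ≤ 5 so that |u| > 10 − 5 = 5, hence 10|u| > 50.
Then |5/u − (1/2)| < 5|u − 10|/50, which is < ε when |u − 10| < 10ε.
Take δ = min(5, 10ε). Then 0 < |u − 10| < δ gives both |u − 10| < 5 and |u − 10| < 10ε, so |5/u − (1/2)| < ε.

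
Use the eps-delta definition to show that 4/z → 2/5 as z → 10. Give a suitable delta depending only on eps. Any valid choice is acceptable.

Fix eps > 0. We seek delta > 0 such that 0 < |z − 10| < delta implies |4/z − (2/5)| < eps.
|4/z − (2/5)| = 4·|10 − z|/(10·|z|) = 4|z − 10|/(10|z|).
Require delta ≤ 5 so that |z| > 10 − 5 = 5, hence 10|z| > 50.
Then |4/z − (2/5)| < 4|z − 10|/50, which is < eps when |z − 10| < (25/2)eps.
Take delta = min(5, (25/2)eps). Then 0 < |z − 10| < delta gives both |z − 10| < 5 and |z − 10| < (25/2)eps, so |4/z − (2/5)| < eps.

delta = min(5, (25/2)eps)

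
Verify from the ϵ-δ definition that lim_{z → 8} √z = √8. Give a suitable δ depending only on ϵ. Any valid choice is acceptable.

δ = min(8, √8·ϵ)

Fix ϵ > 0. We want δ > 0 such that 0 < |z − 8| < δ implies |√z − √8| < ϵ.
Rationalise: √z − √8 = (z − 8)/(√z + √8), so |√z − √8| = |z − 8|/(√z + √8).
Restrict δ ≤ 8 so that |z − 8| < 8 forces z > 0, and then √z + √8 > √8.
Hence |√z − √8| < |z − 8|/√8, which is < ϵ once |z − 8| < √8·ϵ.
Take δ = min(8, √8·ϵ). If 0 < |z − 8| < δ then z > 0 and |√z − √8| < |z − 8|/√8 < ϵ.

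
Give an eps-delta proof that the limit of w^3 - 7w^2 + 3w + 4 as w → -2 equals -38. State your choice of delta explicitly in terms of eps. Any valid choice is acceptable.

Fix eps > 0. We want delta > 0 such that 0 < |w + 2| < delta implies |(w^3 - 7w^2 + 3w + 4) + 38| < eps.
(w^3 - 7w^2 + 3w + 4) + 38 = w^3 - 7w^2 + 3w + 42 = (w + 2)(w^2 - 9w + 21).
So |(w^3 - 7w^2 + 3w + 4) + 38| = |w + 2|·|w^2 - 9w + 21|.
Assume first that |w + 2| < 1, so |w| < 3. Then |w^2 - 9w + 21| ≤ 3^2 + 9·3 + 21 = 57.
Hence |(w^3 - 7w^2 + 3w + 4) + 38| ≤ 57|w + 2| < eps provided |w + 2| < eps/57.
Choosing delta = min(1, eps/57) ensures both conditions, hence |(w^3 - 7w^2 + 3w + 4) + 38| < eps.

delta = min(1, eps/57)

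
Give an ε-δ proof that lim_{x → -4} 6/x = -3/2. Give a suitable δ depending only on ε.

δ = min(2, (4/3)ε)

Fix ε > 0. We seek δ > 0 such that 0 < |x + 4| < δ implies |6/x + 3/2| < ε.
|6/x + 3/2| = 6·|-4 − x|/(4·|x|) = 6|x + 4|/(4|x|).
Require δ ≤ 2 so that |x| > 4 − 2 = 2, hence 4|x| > 8.
Then |6/x + 3/2| < 6|x + 4|/8, which is < ε when |x + 4| < (4/3)ε.
Take δ = min(2, (4/3)ε). Then 0 < |x + 4| < δ gives both |x + 4| < 2 and |x + 4| < (4/3)ε, so |6/x + 3/2| < ε.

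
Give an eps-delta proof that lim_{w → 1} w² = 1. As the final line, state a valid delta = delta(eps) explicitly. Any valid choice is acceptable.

Let eps > 0 be given. We seek delta > 0 with 0 < |w − 1| < delta ⇒ |w² − 1| < eps.
Factor: w² − 1 = (w − 1)(w + 1), so |w² − 1| = |w − 1|·|w + 1|.
Restrict delta ≤ 1. Then |w − 1| < 1 gives |w| < 2, so by the triangle inequality |w + 1| ≤ 2 + 1 = 3.
Hence |w² − 1| ≤ 3|w − 1|, which is < eps once |w − 1| < eps/3.
Take delta = min(1, eps/3). If 0 < |w − 1| < delta then both bounds hold and |w² − 1| ≤ 3|w − 1| < 3·(eps/3) = eps.

delta = min(1, eps/3)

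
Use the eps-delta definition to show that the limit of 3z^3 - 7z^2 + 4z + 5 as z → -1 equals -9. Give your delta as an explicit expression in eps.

delta = min(1, eps/46)

Let eps > 0. We want delta > 0 such that 0 < |z + 1| < delta implies |(3z^3 - 7z^2 + 4z + 5) + 9| < eps.
(3z^3 - 7z^2 + 4z + 5) + 9 = 3z^3 - 7z^2 + 4z + 14 = (z + 1)(3z^2 - 10z + 14).
So |(3z^3 - 7z^2 + 4z + 5) + 9| = |z + 1|·|3z^2 - 10z + 14|.
Require delta ≤ 1. Then |z + 1| < 1 gives |z| < 2, and by the triangle inequality |3z^2 - 10z + 14| ≤ 3·2^2 + 10·2 + 14 = 46.
Hence |(3z^3 - 7z^2 + 4z + 5) + 9| ≤ 46|z + 1| < eps provided |z + 1| < eps/46.
Choosing delta = min(1, eps/46) ensures both conditions, hence |(3z^3 - 7z^2 + 4z + 5) + 9| < eps.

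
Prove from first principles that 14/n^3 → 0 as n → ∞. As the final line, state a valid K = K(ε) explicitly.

Suppose ε > 0. For n ≥ 1, |14/n^3 − 0| = 14/n^3.
14/n^3 < ε ⇔ n^3 > 14/ε ⇔ n > (14/ε)^{1/3}.
Take K = (14/ε)^{1/3}. Then n > K implies 14/n^3 < ε.

K = (14/ε)^{1/3}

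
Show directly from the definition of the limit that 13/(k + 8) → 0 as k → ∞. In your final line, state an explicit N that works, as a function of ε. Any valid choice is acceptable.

Suppose ε > 0. For k ≥ 1, |13/(k + 8) − 0| = 13/(k + 8) ≤ 13/k.
We need 13/k < ε, i.e. k > 13/ε.
Take N = 13/ε. If k > N then |13/(k + 8)| ≤ 13/k < ε.

N = 13/ε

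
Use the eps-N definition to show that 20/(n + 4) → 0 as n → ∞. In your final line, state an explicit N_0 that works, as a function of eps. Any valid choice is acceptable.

N_0 = 20/eps

Let eps > 0 be given. For n ≥ 1, |20/(n + 4) − 0| = 20/(n + 4) ≤ 20/n.
We need 20/n < eps, i.e. n > 20/eps.
Take N_0 = 20/eps. If n > N_0 then |20/(n + 4)| ≤ 20/n < eps.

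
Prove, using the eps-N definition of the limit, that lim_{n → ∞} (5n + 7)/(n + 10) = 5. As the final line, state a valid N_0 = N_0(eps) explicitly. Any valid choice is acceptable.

N_0 = 43/eps

Let eps > 0 be given. For n ≥ 1, |(5n + 7)/(n + 10) − 5| = |-43|/((n + 10)) = 43/((n + 10)).
Since n + 10 ≥ n for n ≥ 1, this is ≤ 43/(n) = 43/n.
So |(5n + 7)/(n + 10) − 5| < eps whenever n > 43/eps.
Take N_0 = 43/eps. If n > N_0 then |(5n + 7)/(n + 10) − 5| ≤ 43/n < eps.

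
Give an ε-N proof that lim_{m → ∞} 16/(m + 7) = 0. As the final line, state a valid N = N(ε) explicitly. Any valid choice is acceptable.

N = 16/ε

Let ε > 0. For m ≥ 1, |16/(m + 7) − 0| = 16/(m + 7) ≤ 16/m.
We need 16/m < ε, i.e. m > 16/ε.
Take N = 16/ε. If m > N then |16/(m + 7)| ≤ 16/m < ε.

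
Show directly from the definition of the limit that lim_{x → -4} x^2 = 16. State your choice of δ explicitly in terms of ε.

δ = min(1, ε/9)

Fix ε > 0. We seek δ > 0 with 0 < |x + 4| < δ ⇒ |x^2 − 16| < ε.
Factor: x^2 − 16 = (x + 4)(x - 4), so |x^2 − 16| = |x + 4|·|x - 4|.
Impose δ ≤ 1 so that |x| < 5; then |x - 4| ≤ 9.
Hence |x^2 − 16| ≤ 9|x + 4|, which is < ε once |x + 4| < ε/9.
Take δ = min(1, ε/9). If 0 < |x + 4| < δ then both bounds hold and |x^2 − 16| ≤ 9|x + 4| < 9·(ε/9) = ε.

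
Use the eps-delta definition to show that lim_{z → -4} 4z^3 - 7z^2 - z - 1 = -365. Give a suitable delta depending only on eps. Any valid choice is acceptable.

delta = min(1, eps/306)

Fix eps > 0. We want delta > 0 such that 0 < |z + 4| < delta implies |(4z^3 - 7z^2 - z - 1) + 365| < eps.
(4z^3 - 7z^2 - z - 1) + 365 = 4z^3 - 7z^2 - z + 364 = (z + 4)(4z^2 - 23z + 91).
So |(4z^3 - 7z^2 - z - 1) + 365| = |z + 4|·|4z^2 - 23z + 91|.
Assume first that |z + 4| < 1, so |z| < 5. Then |4z^2 - 23z + 91| ≤ 4·5^2 + 23·5 + 91 = 306.
Hence |(4z^3 - 7z^2 - z - 1) + 365| ≤ 306|z + 4| < eps provided |z + 4| < eps/306.
Choosing delta = min(1, eps/306) ensures both conditions, hence |(4z^3 - 7z^2 - z - 1) + 365| < eps.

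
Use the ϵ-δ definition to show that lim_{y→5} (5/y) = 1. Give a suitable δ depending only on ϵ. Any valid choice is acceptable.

δ = min(5/2, (5/2)ϵ)

Fix ϵ > 0. We seek δ > 0 such that 0 < |y − 5| < δ implies |5/y − 1| < ϵ.
|5/y − 1| = 5·|5 − y|/(5·|y|) = 5|y − 5|/(5|y|).
Require δ ≤ 5/2 so that |y| > 5 − 5/2 = 5/2, hence 5|y| > 25/2.
Then |5/y − 1| < 5|y − 5|/(25/2), which is < ϵ when |y − 5| < (5/2)ϵ.
Take δ = min(5/2, (5/2)ϵ). Then 0 < |y − 5| < δ gives both |y − 5| < 5/2 and |y − 5| < (5/2)ϵ, so |5/y − 1| < ϵ.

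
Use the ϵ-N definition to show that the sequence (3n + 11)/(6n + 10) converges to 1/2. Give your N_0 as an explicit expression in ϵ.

N_0 = 1/ϵ

Let ϵ > 0 be given. For n ≥ 1, |(3n + 11)/(6n + 10) − (1/2)| = |36|/(6(6n + 10)) = 36/(6(6n + 10)).
Since 6n + 10 ≥ 6n for n ≥ 1, this is ≤ 36/(6·6n) = 1/n.
So |(3n + 11)/(6n + 10) − (1/2)| < ϵ whenever n > 1/ϵ.
Take N_0 = 1/ϵ. If n > N_0 then |(3n + 11)/(6n + 10) − (1/2)| ≤ 1/n < ϵ.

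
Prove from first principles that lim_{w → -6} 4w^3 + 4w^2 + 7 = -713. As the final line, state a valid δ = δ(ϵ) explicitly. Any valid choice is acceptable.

δ = min(1, ϵ/456)

Fix ϵ > 0. We want δ > 0 such that 0 < |w + 6| < δ implies |(4w^3 + 4w^2 + 7) + 713| < ϵ.
(4w^3 + 4w^2 + 7) + 713 = 4w^3 + 4w^2 + 720 = (w + 6)(4w^2 - 20w + 120).
So |(4w^3 + 4w^2 + 7) + 713| = |w + 6|·|4w^2 - 20w + 120|.
Require δ ≤ 1. Then |w + 6| < 1 gives |w| < 7, and by the triangle inequality |4w^2 - 20w + 120| ≤ 4·7^2 + 20·7 + 120 = 456.
Hence |(4w^3 + 4w^2 + 7) + 713| ≤ 456|w + 6| < ϵ provided |w + 6| < ϵ/456.
Take δ = min(1, ϵ/456). Then 0 < |w + 6| < δ gives both |w + 6| < 1 and |w + 6| < ϵ/456, so |(4w^3 + 4w^2 + 7) + 713| < ϵ.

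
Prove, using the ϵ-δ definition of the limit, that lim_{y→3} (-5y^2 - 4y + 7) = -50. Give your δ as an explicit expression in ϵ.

δ = min(1, ϵ/39)

Fix ϵ > 0. We want δ > 0 such that 0 < |y − 3| < δ implies |(-5y^2 - 4y + 7) + 50| < ϵ.
(-5y^2 - 4y + 7) + 50 = -5y^2 - 4y + 57 = (y − 3)(-5y - 19).
So |(-5y^2 - 4y + 7) + 50| = |y − 3|·|-5y - 19|.
Require δ ≤ 1. Then |y − 3| < 1 gives |y| < 4, and by the triangle inequality |-5y - 19| ≤ 5·4 + 19 = 39.
Hence |(-5y^2 - 4y + 7) + 50| ≤ 39|y − 3| < ϵ provided |y − 3| < ϵ/39.
Take δ = min(1, ϵ/39). Then 0 < |y − 3| < δ gives both |y − 3| < 1 and |y − 3| < ϵ/39, so |(-5y^2 - 4y + 7) + 50| < ϵ.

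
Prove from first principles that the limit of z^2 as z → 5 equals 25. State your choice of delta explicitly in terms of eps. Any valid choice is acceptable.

delta = min(1, eps/11)

Let eps > 0 be given. We seek delta > 0 with 0 < |z − 5| < delta ⇒ |z^2 − 25| < eps.
Factor: z^2 − 25 = (z − 5)(z + 5), so |z^2 − 25| = |z − 5|·|z + 5|.
Restrict delta ≤ 1. Then |z − 5| < 1 gives |z| < 6, so by the triangle inequality |z + 5| ≤ 6 + 5 = 11.
Hence |z^2 − 25| ≤ 11|z − 5|, which is < eps once |z − 5| < eps/11.
Take delta = min(1, eps/11). If 0 < |z − 5| < delta then both bounds hold and |z^2 − 25| ≤ 11|z − 5| < 11·(eps/11) = eps.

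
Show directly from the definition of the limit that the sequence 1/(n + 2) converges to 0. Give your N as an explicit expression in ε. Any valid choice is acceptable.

N = 1/ε

Fix ε > 0. For n ≥ 1, |1/(n + 2) − 0| = 1/(n + 2) ≤ 1/n.
We need 1/n < ε, i.e. n > 1/ε.
Take N = 1/ε. If n > N then |1/(n + 2)| ≤ 1/n < ε.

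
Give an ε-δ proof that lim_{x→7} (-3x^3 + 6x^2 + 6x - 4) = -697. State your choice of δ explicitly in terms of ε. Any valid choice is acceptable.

δ = min(1, ε/411)

Let ε > 0. We want δ > 0 such that 0 < |x − 7| < δ implies |(-3x^3 + 6x^2 + 6x - 4) + 697| < ε.
(-3x^3 + 6x^2 + 6x - 4) + 697 = -3x^3 + 6x^2 + 6x + 693 = (x − 7)(-3x^2 - 15x - 99).
So |(-3x^3 + 6x^2 + 6x - 4) + 697| = |x − 7|·|-3x^2 - 15x - 99|.
Require δ ≤ 1. Then |x − 7| < 1 gives |x| < 8, and by the triangle inequality |-3x^2 - 15x - 99| ≤ 3·8^2 + 15·8 + 99 = 411.
Hence |(-3x^3 + 6x^2 + 6x - 4) + 697| ≤ 411|x − 7| < ε provided |x − 7| < ε/411.
Take δ = min(1, ε/411). Then 0 < |x − 7| < δ gives both |x − 7| < 1 and |x − 7| < ε/411, so |(-3x^3 + 6x^2 + 6x - 4) + 697| < ε.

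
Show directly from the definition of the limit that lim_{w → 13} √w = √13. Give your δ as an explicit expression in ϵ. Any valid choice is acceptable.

Let ϵ > 0 be given. We want δ > 0 such that 0 < |w − 13| < δ implies |√w − √13| < ϵ.
Multiplying by the conjugate, |√w − √13| = |w − 13|/(√w + √13).
Restrict δ ≤ 13 so that |w − 13| < 13 forces w > 0, and then √w + √13 > √13.
Hence |√w − √13| < |w − 13|/√13, which is < ϵ once |w − 13| < √13·ϵ.
Take δ = min(13, √13·ϵ). If 0 < |w − 13| < δ then w > 0 and |√w − √13| < |w − 13|/√13 < ϵ.

δ = min(13, √13·ϵ)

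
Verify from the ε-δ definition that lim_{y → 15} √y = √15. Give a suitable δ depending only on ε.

δ = min(15, √15·ε)

Let ε > 0. We want δ > 0 such that 0 < |y − 15| < δ implies |√y − √15| < ε.
Rationalise: √y − √15 = (y − 15)/(√y + √15), so |√y − √15| = |y − 15|/(√y + √15).
Restrict δ ≤ 15 so that |y − 15| < 15 forces y > 0, and then √y + √15 > √15.
Hence |√y − √15| < |y − 15|/√15, which is < ε once |y − 15| < √15·ε.
Take δ = min(15, √15·ε). If 0 < |y − 15| < δ then y > 0 and |√y − √15| < |y − 15|/√15 < ε.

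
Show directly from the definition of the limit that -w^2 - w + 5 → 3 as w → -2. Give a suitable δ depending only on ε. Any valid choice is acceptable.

Let ε > 0 be given. We want δ > 0 such that 0 < |w + 2| < δ implies |(-w^2 - w + 5) − 3| < ε.
(-w^2 - w + 5) − 3 = -w^2 - w + 2 = (w + 2)(-w + 1).
So |(-w^2 - w + 5) − 3| = |w + 2|·|-w + 1|.
Assume first that |w + 2| < 1, so |w| < 3. Then |-w + 1| ≤ 3 + 1 = 4.
Hence |(-w^2 - w + 5) − 3| ≤ 4|w + 2| < ε provided |w + 2| < ε/4.
Choosing δ = min(1, ε/4) ensures both conditions, hence |(-w^2 - w + 5) − 3| < ε.

δ = min(1, ε/4)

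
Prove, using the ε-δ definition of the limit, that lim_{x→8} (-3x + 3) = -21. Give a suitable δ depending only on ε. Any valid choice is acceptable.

Suppose ε > 0. We need δ > 0 so that 0 < |x − 8| < δ implies |(-3x + 3) + 21| < ε.
|(-3x + 3) + 21| = |-3x + 24| = 3|x − 8|.
Thus it suffices that |x − 8| < ε/3.
Choosing δ = ε/3 gives |(-3x + 3) + 21| = 3|x − 8| < ε whenever |x − 8| < δ.

δ = ε/3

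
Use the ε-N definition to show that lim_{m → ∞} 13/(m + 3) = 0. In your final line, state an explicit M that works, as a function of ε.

M = 13/ε

Suppose ε > 0. For m ≥ 1, |13/(m + 3) − 0| = 13/(m + 3) ≤ 13/m.
We need 13/m < ε, i.e. m > 13/ε.
Take M = 13/ε. If m > M then |13/(m + 3)| ≤ 13/m < ε.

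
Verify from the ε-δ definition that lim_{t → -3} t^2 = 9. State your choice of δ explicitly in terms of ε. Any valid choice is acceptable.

δ = min(1, ε/7)

Let ε > 0. We seek δ > 0 with 0 < |t + 3| < δ ⇒ |t^2 − 9| < ε.
Factor: t^2 − 9 = (t + 3)(t - 3), so |t^2 − 9| = |t + 3|·|t - 3|.
Impose δ ≤ 1 so that |t| < 4; then |t - 3| ≤ 7.
Hence |t^2 − 9| ≤ 7|t + 3|, which is < ε once |t + 3| < ε/7.
Take δ = min(1, ε/7). If 0 < |t + 3| < δ then both bounds hold and |t^2 − 9| ≤ 7|t + 3| < 7·(ε/7) = ε.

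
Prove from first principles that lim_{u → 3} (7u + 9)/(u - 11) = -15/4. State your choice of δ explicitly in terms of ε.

δ = min(4, (16/43)ε)

Let ε > 0 be given. We want δ > 0 with 0 < |u − 3| < δ ⇒ |(7u + 9)/(u - 11) + 15/4| < ε.
Combining over a common denominator, (7u + 9)/(u - 11) + 15/4 = [(7u + 9)·(-8) − 30·(u - 11)] / [(-8)·(u - 11)] = -86(u − 3) / ((-8)(u - 11)).
So |(7u + 9)/(u - 11) + 15/4| = 86|u − 3| / (8·|u − 11|).
Restrict δ ≤ 4. Then |u − 3| < 4 gives |u − 11| = |(u − 3) + (-8)| ≥ 8 − 4 = 4.
Hence |(7u + 9)/(u - 11) + 15/4| < 86|u − 3|/(8·4) = (43/16)|u − 3|, which is < ε once |u − 3| < (16/43)ε.
Take δ = min(4, (16/43)ε). Then 0 < |u − 3| < δ forces both bounds, so |(7u + 9)/(u - 11) + 15/4| < ε.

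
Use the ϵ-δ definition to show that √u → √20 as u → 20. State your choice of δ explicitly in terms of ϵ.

Fix ϵ > 0. We want δ > 0 such that 0 < |u − 20| < δ implies |√u − √20| < ϵ.
Multiplying by the conjugate, |√u − √20| = |u − 20|/(√u + √20).
Restrict δ ≤ 20 so that |u − 20| < 20 forces u > 0, and then √u + √20 > √20.
Hence |√u − √20| < |u − 20|/√20, which is < ϵ once |u − 20| < √20·ϵ.
Take δ = min(20, √20·ϵ). If 0 < |u − 20| < δ then u > 0 and |√u − √20| < |u − 20|/√20 < ϵ.

δ = min(20, √20·ϵ)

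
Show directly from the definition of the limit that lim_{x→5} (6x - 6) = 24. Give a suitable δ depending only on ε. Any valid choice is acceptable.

δ = ε/6

Let ε > 0 be given. We need δ > 0 so that 0 < |x − 5| < δ implies |(6x - 6) − 24| < ε.
|(6x - 6) − 24| = |6x - 30| = 6|x − 5|.
Thus it suffices that |x − 5| < ε/6.
Take δ = ε/6. If 0 < |x − 5| < δ then |(6x - 6) − 24| = 6|x − 5| < 6·(ε/6) = ε.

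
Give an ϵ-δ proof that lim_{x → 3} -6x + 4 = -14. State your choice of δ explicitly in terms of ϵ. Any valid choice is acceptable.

Fix ϵ > 0. We need δ > 0 so that 0 < |x − 3| < δ implies |(-6x + 4) + 14| < ϵ.
Since (-6x + 4) + 14 = -6(x − 3), we have |(-6x + 4) + 14| = 6|x − 3|.
So 6|x − 3| < ϵ exactly when |x − 3| < ϵ/6.
Choosing δ = ϵ/6 gives |(-6x + 4) + 14| = 6|x − 3| < ϵ whenever |x − 3| < δ.

δ = ϵ/6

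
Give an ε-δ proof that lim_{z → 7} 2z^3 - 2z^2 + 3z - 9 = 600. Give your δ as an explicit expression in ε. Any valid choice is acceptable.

Fix ε > 0. We want δ > 0 such that 0 < |z − 7| < δ implies |(2z^3 - 2z^2 + 3z - 9) − 600| < ε.
(2z^3 - 2z^2 + 3z - 9) − 600 = 2z^3 - 2z^2 + 3z - 609 = (z − 7)(2z^2 + 12z + 87).
So |(2z^3 - 2z^2 + 3z - 9) − 600| = |z − 7|·|2z^2 + 12z + 87|.
Require δ ≤ 2. Then |z − 7| < 2 gives |z| < 9, and by the triangle inequality |2z^2 + 12z + 87| ≤ 2·9^2 + 12·9 + 87 = 357.
Hence |(2z^3 - 2z^2 + 3z - 9) − 600| ≤ 357|z − 7| < ε provided |z − 7| < ε/357.
Take δ = min(2, ε/357). Then 0 < |z − 7| < δ gives both |z − 7| < 2 and |z − 7| < ε/357, so |(2z^3 - 2z^2 + 3z - 9) − 600| < ε.

δ = min(2, ε/357)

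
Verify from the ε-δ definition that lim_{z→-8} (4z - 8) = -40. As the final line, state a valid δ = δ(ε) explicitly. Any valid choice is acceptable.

δ = ε/4

Fix ε > 0. We need δ > 0 so that 0 < |z + 8| < δ implies |(4z - 8) + 40| < ε.
Since (4z - 8) + 40 = 4(z + 8), we have |(4z - 8) + 40| = 4|z + 8|.
So 4|z + 8| < ε exactly when |z + 8| < ε/4.
Take δ = ε/4. If 0 < |z + 8| < δ then |(4z - 8) + 40| = 4|z + 8| < 4·(ε/4) = ε.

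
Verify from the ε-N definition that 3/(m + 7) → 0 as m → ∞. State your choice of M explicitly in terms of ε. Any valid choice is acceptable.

Fix ε > 0. For m ≥ 1, |3/(m + 7) − 0| = 3/(m + 7) ≤ 3/m.
We need 3/m < ε, i.e. m > 3/ε.
Take M = 3/ε. If m > M then |3/(m + 7)| ≤ 3/m < ε.

M = 3/ε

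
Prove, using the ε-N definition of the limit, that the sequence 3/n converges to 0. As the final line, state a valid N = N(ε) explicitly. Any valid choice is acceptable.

Let ε > 0. For n ≥ 1, |3/n − 0| = 3/(n) ≤ 3/n.
We need 3/n < ε, i.e. n > 3/ε.
Take N = 3/ε. If n > N then |3/n| ≤ 3/n < ε.

N = 3/ε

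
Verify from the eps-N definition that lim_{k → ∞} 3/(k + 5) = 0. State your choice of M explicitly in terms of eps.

M = 3/eps

Suppose eps > 0. For k ≥ 1, |3/(k + 5) − 0| = 3/(k + 5) ≤ 3/k.
We need 3/k < eps, i.e. k > 3/eps.
Take M = 3/eps. If k > M then |3/(k + 5)| ≤ 3/k < eps.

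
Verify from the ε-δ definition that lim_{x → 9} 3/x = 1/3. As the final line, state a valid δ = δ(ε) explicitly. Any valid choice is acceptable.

Let ε > 0 be given. We seek δ > 0 such that 0 < |x − 9| < δ implies |3/x − (1/3)| < ε.
|3/x − (1/3)| = 3·|9 − x|/(9·|x|) = 3|x − 9|/(9|x|).
Require δ ≤ 9/2 so that |x| > 9 − 9/2 = 9/2, hence 9|x| > 81/2.
Then |3/x − (1/3)| < 3|x − 9|/(81/2), which is < ε when |x − 9| < (27/2)ε.
Take δ = min(9/2, (27/2)ε). Then 0 < |x − 9| < δ gives both |x − 9| < 9/2 and |x − 9| < (27/2)ε, so |3/x − (1/3)| < ε.

δ = min(9/2, (27/2)ε)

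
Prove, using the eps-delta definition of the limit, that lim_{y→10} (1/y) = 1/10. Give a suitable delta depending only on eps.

delta = min(5, 50eps)

Suppose eps > 0. We seek delta > 0 such that 0 < |y − 10| < delta implies |1/y − (1/10)| < eps.
|1/y − (1/10)| = |10 − y|/(10·|y|) = |y − 10|/(10|y|).
Restrict delta ≤ 5. Then |y − 10| < 5 gives |y| > 5, so 10|y| > 50.
Then |1/y − (1/10)| < |y − 10|/50, which is < eps when |y − 10| < 50eps.
Take delta = min(5, 50eps). Then 0 < |y − 10| < delta gives both |y − 10| < 5 and |y − 10| < 50eps, so |1/y − (1/10)| < eps.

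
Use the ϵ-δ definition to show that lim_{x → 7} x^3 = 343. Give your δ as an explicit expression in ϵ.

δ = min(1, ϵ/169)

Suppose ϵ > 0. We seek δ > 0 with 0 < |x − 7| < δ ⇒ |x^3 − 343| < ϵ.
Factor: x^3 − 343 = (x − 7)(x^2 + 7x + 49), so |x^3 − 343| = |x − 7|·|x^2 + 7x + 49|.
Restrict δ ≤ 1. Then |x − 7| < 1 gives |x| < 8, so by the triangle inequality |x^2 + 7x + 49| ≤ 8^2 + 7·8 + 49 = 169.
Hence |x^3 − 343| ≤ 169|x − 7|, which is < ϵ once |x − 7| < ϵ/169.
Take δ = min(1, ϵ/169). If 0 < |x − 7| < δ then both bounds hold and |x^3 − 343| ≤ 169|x − 7| < 169·(ϵ/169) = ϵ.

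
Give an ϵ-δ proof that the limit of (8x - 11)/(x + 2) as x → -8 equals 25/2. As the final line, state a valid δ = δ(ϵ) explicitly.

δ = min(3, (2/3)ϵ)

Fix ϵ > 0. We want δ > 0 with 0 < |x + 8| < δ ⇒ |(8x - 11)/(x + 2) − (25/2)| < ϵ.
Combining over a common denominator, (8x - 11)/(x + 2) − (25/2) = [(8x - 11)·(-6) − (-75)·(x + 2)] / [(-6)·(x + 2)] = 27(x + 8) / ((-6)(x + 2)).
So |(8x - 11)/(x + 2) − (25/2)| = 27|x + 8| / (6·|x + 2|).
Require δ ≤ 3, so |x + 2| ≥ |-6| − |x + 8| > 6 − 3 = 3.
Hence |(8x - 11)/(x + 2) − (25/2)| < 27|x + 8|/(6·3) = (3/2)|x + 8|, which is < ϵ once |x + 8| < (2/3)ϵ.
Take δ = min(3, (2/3)ϵ). Then 0 < |x + 8| < δ forces both bounds, so |(8x - 11)/(x + 2) − (25/2)| < ϵ.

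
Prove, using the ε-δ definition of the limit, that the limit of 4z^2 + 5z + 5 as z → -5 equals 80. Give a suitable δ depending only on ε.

Suppose ε > 0. We want δ > 0 such that 0 < |z + 5| < δ implies |(4z^2 + 5z + 5) − 80| < ε.
(4z^2 + 5z + 5) − 80 = 4z^2 + 5z - 75 = (z + 5)(4z - 15).
So |(4z^2 + 5z + 5) − 80| = |z + 5|·|4z - 15|.
Require δ ≤ 1. Then |z + 5| < 1 gives |z| < 6, and by the triangle inequality |4z - 15| ≤ 4·6 + 15 = 39.
Hence |(4z^2 + 5z + 5) − 80| ≤ 39|z + 5| < ε provided |z + 5| < ε/39.
Choosing δ = min(1, ε/39) ensures both conditions, hence |(4z^2 + 5z + 5) − 80| < ε.

δ = min(1, ε/39)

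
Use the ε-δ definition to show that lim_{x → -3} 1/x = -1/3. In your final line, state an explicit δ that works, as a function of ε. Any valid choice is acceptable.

δ = min(3/2, (9/2)ε)

Fix ε > 0. We seek δ > 0 such that 0 < |x + 3| < δ implies |1/x + 1/3| < ε.
|1/x + 1/3| = |-3 − x|/(3·|x|) = |x + 3|/(3|x|).
Require δ ≤ 3/2 so that |x| > 3 − 3/2 = 3/2, hence 3|x| > 9/2.
Then |1/x + 1/3| < |x + 3|/(9/2), which is < ε when |x + 3| < (9/2)ε.
Take δ = min(3/2, (9/2)ε). Then 0 < |x + 3| < δ gives both |x + 3| < 3/2 and |x + 3| < (9/2)ε, so |1/x + 1/3| < ε.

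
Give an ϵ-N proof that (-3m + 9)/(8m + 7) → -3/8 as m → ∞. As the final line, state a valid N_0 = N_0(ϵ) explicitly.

Let ϵ > 0 be given. For m ≥ 1, |(-3m + 9)/(8m + 7) + 3/8| = |93|/(8(8m + 7)) = 93/(8(8m + 7)).
Since 8m + 7 ≥ 8m for m ≥ 1, this is ≤ 93/(8·8m) = (93/64)/m.
So |(-3m + 9)/(8m + 7) + 3/8| < ϵ whenever m > (93/64)/ϵ.
Take N_0 = (93/64)/ϵ. If m > N_0 then |(-3m + 9)/(8m + 7) + 3/8| ≤ (93/64)/m < ϵ.

N_0 = (93/64)/ϵ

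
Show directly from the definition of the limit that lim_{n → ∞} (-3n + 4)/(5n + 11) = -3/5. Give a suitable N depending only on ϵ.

Let ϵ > 0 be given. For n ≥ 1, |(-3n + 4)/(5n + 11) + 3/5| = |53|/(5(5n + 11)) = 53/(5(5n + 11)).
Since 5n + 11 ≥ 5n for n ≥ 1, this is ≤ 53/(5·5n) = (53/25)/n.
So |(-3n + 4)/(5n + 11) + 3/5| < ϵ whenever n > (53/25)/ϵ.
Take N = (53/25)/ϵ. If n > N then |(-3n + 4)/(5n + 11) + 3/5| ≤ (53/25)/n < ϵ.

N = (53/25)/ϵ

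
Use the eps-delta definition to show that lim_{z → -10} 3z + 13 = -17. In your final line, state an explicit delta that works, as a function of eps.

delta = eps/3

Suppose eps > 0. We need delta > 0 so that 0 < |z + 10| < delta implies |(3z + 13) + 17| < eps.
|(3z + 13) + 17| = |3z + 30| = 3|z + 10|.
So 3|z + 10| < eps exactly when |z + 10| < eps/3.
Choosing delta = eps/3 gives |(3z + 13) + 17| = 3|z + 10| < eps whenever |z + 10| < delta.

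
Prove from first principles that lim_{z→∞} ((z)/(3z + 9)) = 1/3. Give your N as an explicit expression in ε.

N = 1/ε

Let ε > 0 be given. We seek N > 0 such that z > N implies |(z)/(3z + 9) − (1/3)| < ε.
(z)/(3z + 9) − (1/3) = (3(z) − (3z + 9)) / (3(3z + 9)) = -9/(3(3z + 9)).
For z > 0 we have 3z + 9 > 3z, so |(z)/(3z + 9) − (1/3)| = 9/(3(3z + 9)) < 9/(3·3z) = 1/z.
Thus |(z)/(3z + 9) − (1/3)| < ε whenever z > 1/ε.
Take N = 1/ε. If z > N then |(z)/(3z + 9) − (1/3)| < 1/z < ε.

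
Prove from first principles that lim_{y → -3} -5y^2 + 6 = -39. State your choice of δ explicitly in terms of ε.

Suppose ε > 0. We want δ > 0 such that 0 < |y + 3| < δ implies |(-5y^2 + 6) + 39| < ε.
(-5y^2 + 6) + 39 = -5y^2 + 45 = (y + 3)(-5y + 15).
So |(-5y^2 + 6) + 39| = |y + 3|·|-5y + 15|.
Assume first that |y + 3| < 1, so |y| < 4. Then |-5y + 15| ≤ 5·4 + 15 = 35.
Hence |(-5y^2 + 6) + 39| ≤ 35|y + 3| < ε provided |y + 3| < ε/35.
Choosing δ = min(1, ε/35) ensures both conditions, hence |(-5y^2 + 6) + 39| < ε.

δ = min(1, ε/35)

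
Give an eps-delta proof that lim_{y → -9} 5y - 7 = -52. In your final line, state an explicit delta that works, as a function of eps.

Let eps > 0. We need delta > 0 so that 0 < |y + 9| < delta implies |(5y - 7) + 52| < eps.
Since (5y - 7) + 52 = 5(y + 9), we have |(5y - 7) + 52| = 5|y + 9|.
Thus it suffices that |y + 9| < eps/5.
Choosing delta = eps/5 gives |(5y - 7) + 52| = 5|y + 9| < eps whenever |y + 9| < delta.

delta = eps/5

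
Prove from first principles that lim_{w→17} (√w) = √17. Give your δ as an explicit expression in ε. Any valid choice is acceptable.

δ = min(17, √17·ε)

Let ε > 0 be given. We want δ > 0 such that 0 < |w − 17| < δ implies |√w − √17| < ε.
Multiplying by the conjugate, |√w − √17| = |w − 17|/(√w + √17).
Restrict δ ≤ 17 so that |w − 17| < 17 forces w > 0, and then √w + √17 > √17.
Hence |√w − √17| < |w − 17|/√17, which is < ε once |w − 17| < √17·ε.
Take δ = min(17, √17·ε). If 0 < |w − 17| < δ then w > 0 and |√w − √17| < |w − 17|/√17 < ε.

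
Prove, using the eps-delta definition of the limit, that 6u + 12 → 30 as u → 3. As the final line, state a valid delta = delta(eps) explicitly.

Fix eps > 0. We need delta > 0 so that 0 < |u − 3| < delta implies |(6u + 12) − 30| < eps.
|(6u + 12) − 30| = |6u - 18| = 6|u − 3|.
So 6|u − 3| < eps exactly when |u − 3| < eps/6.
Take delta = eps/6. If 0 < |u − 3| < delta then |(6u + 12) − 30| = 6|u − 3| < 6·(eps/6) = eps.

delta = eps/6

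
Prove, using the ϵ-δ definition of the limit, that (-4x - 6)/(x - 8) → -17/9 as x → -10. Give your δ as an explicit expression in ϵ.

Let ϵ > 0 be given. We want δ > 0 with 0 < |x + 10| < δ ⇒ |(-4x - 6)/(x - 8) + 17/9| < ϵ.
Combining over a common denominator, (-4x - 6)/(x - 8) + 17/9 = [(-4x - 6)·(-18) − 34·(x - 8)] / [(-18)·(x - 8)] = 38(x + 10) / ((-18)(x - 8)).
So |(-4x - 6)/(x - 8) + 17/9| = 38|x + 10| / (18·|x − 8|).
Require δ ≤ 9, so |x − 8| ≥ |-18| − |x + 10| > 18 − 9 = 9.
Hence |(-4x - 6)/(x - 8) + 17/9| < 38|x + 10|/(18·9) = (19/81)|x + 10|, which is < ϵ once |x + 10| < (81/19)ϵ.
Take δ = min(9, (81/19)ϵ). Then 0 < |x + 10| < δ forces both bounds, so |(-4x - 6)/(x - 8) + 17/9| < ϵ.

δ = min(9, (81/19)ϵ)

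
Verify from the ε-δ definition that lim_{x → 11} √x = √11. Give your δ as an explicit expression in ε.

Fix ε > 0. We want δ > 0 such that 0 < |x − 11| < δ implies |√x − √11| < ε.
Multiplying by the conjugate, |√x − √11| = |x − 11|/(√x + √11).
Restrict δ ≤ 11 so that |x − 11| < 11 forces x > 0, and then √x + √11 > √11.
Hence |√x − √11| < |x − 11|/√11, which is < ε once |x − 11| < √11·ε.
Take δ = min(11, √11·ε). If 0 < |x − 11| < δ then x > 0 and |√x − √11| < |x − 11|/√11 < ε.

δ = min(11, √11·ε)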